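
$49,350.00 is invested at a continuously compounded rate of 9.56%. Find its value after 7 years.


Formula: FV = P * e^(r*t)
Exponent: r*t = 0.0956 * 7 = 0.6692
e^(0.6692) = 1.952675
FV = $49,350.00 * 1.952675 = $96,364.49

$96,364.49


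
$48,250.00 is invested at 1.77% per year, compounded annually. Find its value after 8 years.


Formula: FV = P * (1 + r)^n
Substituting: FV = $48,250.00 * (1 + 0.0177)^8
Growth factor: (1.0177)^8 = 1.15069
FV = $48,250.00 * 1.15069 = $55,520.77

$55,520.77


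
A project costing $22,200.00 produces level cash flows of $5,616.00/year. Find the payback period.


Formula: Payback = investment / annual cash flow
Substituting: Payback = $22,200.00 / $5,616.00
Payback = 3.953 years

3.953 years


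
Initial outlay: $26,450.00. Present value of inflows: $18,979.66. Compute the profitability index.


Formula: PI = PV(cash flows) / initial investment
Substituting: PI = $18,979.66 / $26,450.00
PI = 0.7176

0.7176


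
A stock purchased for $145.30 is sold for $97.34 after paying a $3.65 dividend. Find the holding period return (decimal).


Formula: HPR = (P1 - P0 + D) / P0
Gain: $97.34 - $145.30 + $3.65 = -$44.31
HPR = -$44.31 / $145.30 = -0.305

-0.305


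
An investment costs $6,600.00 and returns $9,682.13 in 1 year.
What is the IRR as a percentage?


Formula: IRR = C1/C0 - 1
Substituting: IRR = $9,682.13 / $6,600.00 - 1
Ratio: 1.466989 - 1 = 0.466989
IRR = 46.6989%

46.6989%


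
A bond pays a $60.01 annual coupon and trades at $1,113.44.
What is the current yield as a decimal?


Formula: Current yield = annual coupon / price
Substituting: CY = $60.01 / $1,113.44
CY = 0.053896

0.053896


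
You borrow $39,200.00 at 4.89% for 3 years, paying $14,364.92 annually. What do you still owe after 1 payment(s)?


Formula: Balance = PV*(1+r)^k - PMT*((1+r)^k - 1)/r
Growth: (1 + 0.0489)^1 = 1.0489
Accumulated factor: ((1+r)^k - 1)/r = 1.0
Balance = $39,200.00 * 1.0489 - $14,364.92 * 1.0
Balance = $26,751.96

$26,751.96


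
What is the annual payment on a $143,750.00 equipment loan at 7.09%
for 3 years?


Formula: PMT = PV * r / (1 - (1+r)^(-n))
Denominator: 1 - (1 + 0.0709)^(-3) = 0.185758
Numerator: $143,750.00 * 0.0709 = 10191.875
PMT = 10191.875 / 0.185758 = $54,866.27

$54,866.27


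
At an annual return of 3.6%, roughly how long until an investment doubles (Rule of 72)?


Formula: Years ≈ 72 / r
Substituting: Years ≈ 72 / 3.6
Years ≈ 20.0

20.0 years


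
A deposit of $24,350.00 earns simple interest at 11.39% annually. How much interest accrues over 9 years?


Formula: I = P * r * t
Substituting: I = $24,350.00 * 0.1139 * 9
Step: I = $24,350.00 * 1.0251
I = $24,961.19

$24,961.19


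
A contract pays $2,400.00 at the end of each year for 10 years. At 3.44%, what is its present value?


Formula: PV = PMT * (1 - (1+r)^(-n)) / r
Discount factor: (1 + 0.0344)^(-10) = 0.713042
Bracket: 1 - 0.713042 = 0.286958
PV = $2,400.00 * 0.286958 / 0.0344 = $20,020.35

$20,020.35


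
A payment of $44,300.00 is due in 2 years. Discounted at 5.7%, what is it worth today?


Formula: PV = FV / (1 + r)^n
Substituting: PV = $44,300.00 / (1 + 0.057)^2
Discount factor: (1.057)^2 = 1.117249
PV = $44,300.00 / 1.117249 = $39,650.96

$39,650.96


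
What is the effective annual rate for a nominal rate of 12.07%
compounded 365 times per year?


Formula: EAR = (1 + r/m)^m - 1
Period rate: r/m = 0.1207 / 365 = 0.000331
Compounding: (1 + 0.000331)^365 = 1.128264
EAR = 1.128264 - 1 = 0.128264

0.128264


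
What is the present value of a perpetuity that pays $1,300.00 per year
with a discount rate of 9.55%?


Formula: PV = C / r
Substituting: PV = $1,300.00 / 0.0955
PV = $13,612.57

$13,612.57


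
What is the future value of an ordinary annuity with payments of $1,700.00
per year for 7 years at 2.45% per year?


Formula: FV = PMT * ((1+r)^n - 1) / r
Growth factor: (1 + 0.0245)^7 = 1.184633
Numerator: 1.184633 - 1 = 0.184633
FV = $1,700.00 * 0.184633 / 0.0245 = $12,811.25

$12,811.25


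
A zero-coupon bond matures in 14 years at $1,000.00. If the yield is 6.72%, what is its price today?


Formula: Price = FV / (1 + r)^n
Substituting: Price = $1,000.00 / (1 + 0.0672)^14
Discount factor: (1.0672)^14 = 2.485658
Price = $1,000.00 / 2.485658 = $402.31

$402.31


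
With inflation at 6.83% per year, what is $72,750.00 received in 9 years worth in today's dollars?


Formula: Real value = nominal / (1 + inflation)^years
Price level: (1 + 0.0683)^9 = 1.812337
Real value = $72,750.00 / 1.812337 = $40,141.53

$40,141.53


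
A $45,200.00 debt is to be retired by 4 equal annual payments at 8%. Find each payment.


Formula: PMT = PV * r / (1 - (1+r)^(-n))
Denominator: 1 - (1 + 0.08)^(-4) = 0.26497
Numerator: $45,200.00 * 0.08 = 3616.0
PMT = 3616.0 / 0.26497 = $13,646.82

$13,646.82


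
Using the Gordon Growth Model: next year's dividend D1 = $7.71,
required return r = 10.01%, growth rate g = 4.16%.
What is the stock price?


Formula: P = D1 / (r - g)
Spread: r - g = 0.1001 - 0.0416 = 0.0585
Substituting: P = $7.71 / 0.0585
P = $131.79

$131.79


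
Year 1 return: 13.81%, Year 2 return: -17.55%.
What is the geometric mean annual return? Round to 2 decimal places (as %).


Formula: Geometric mean = ((1+r1)*(1+r2))^(1/2) - 1
Product: (1 + 0.1381) * (1 + -0.1755) = 1.1381 * 0.8245 = 0.938363
Square root: 0.938363^0.5 = 0.968692
Geometric mean = 0.968692 - 1 = -0.031308
As percentage: -3.13%

-3.13%


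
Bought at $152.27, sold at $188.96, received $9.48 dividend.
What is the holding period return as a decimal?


Formula: HPR = (P1 - P0 + D) / P0
Gain: $188.96 - $152.27 + $9.48 = $46.17
HPR = $46.17 / $152.27 = 0.3032

0.3032


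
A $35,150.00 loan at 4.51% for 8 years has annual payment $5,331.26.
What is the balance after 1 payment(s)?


Formula: Balance = PV*(1+r)^k - PMT*((1+r)^k - 1)/r
Growth: (1 + 0.0451)^1 = 1.0451
Accumulated factor: ((1+r)^k - 1)/r = 1.0
Balance = $35,150.00 * 1.0451 - $5,331.26 * 1.0
Balance = $31,404.01

$31,404.01


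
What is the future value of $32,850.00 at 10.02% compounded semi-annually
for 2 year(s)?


Formula: FV = P * (1 + r/m)^(m*t)
Period rate: r/m = 0.1002 / 2 = 0.0501
Total periods: m*t = 2 * 2 = 4
Growth factor: (1 + 0.0501)^4 = 1.215969
FV = $32,850.00 * 1.215969 = $39,944.59

$39,944.59


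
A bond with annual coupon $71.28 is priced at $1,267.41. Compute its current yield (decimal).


Formula: Current yield = annual coupon / price
Substituting: CY = $71.28 / $1,267.41
CY = 0.056241

0.056241


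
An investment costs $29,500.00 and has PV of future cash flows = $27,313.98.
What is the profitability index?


Formula: PI = PV(cash flows) / initial investment
Substituting: PI = $27,313.98 / $29,500.00
PI = 0.9259

0.9259


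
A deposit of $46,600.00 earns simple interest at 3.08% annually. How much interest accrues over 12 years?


Formula: I = P * r * t
Substituting: I = $46,600.00 * 0.0308 * 12
Step: I = $46,600.00 * 0.3696
I = $17,223.36

$17,223.36


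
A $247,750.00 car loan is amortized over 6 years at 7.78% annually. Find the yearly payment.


Formula: PMT = PV * r / (1 - (1+r)^(-n))
Denominator: 1 - (1 + 0.0778)^(-6) = 0.362073
Numerator: $247,750.00 * 0.0778 = 19274.95
PMT = 19274.95 / 0.362073 = $53,234.97

$53,234.97


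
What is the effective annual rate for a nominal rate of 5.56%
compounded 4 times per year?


Formula: EAR = (1 + r/m)^m - 1
Period rate: r/m = 0.0556 / 4 = 0.0139
Compounding: (1 + 0.0139)^4 = 1.05677
EAR = 1.05677 - 1 = 0.05677

0.05677


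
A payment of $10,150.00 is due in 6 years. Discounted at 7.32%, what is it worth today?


Formula: PV = FV / (1 + r)^n
Substituting: PV = $10,150.00 / (1 + 0.0732)^6
Discount factor: (1.0732)^6 = 1.527861
PV = $10,150.00 / 1.527861 = $6,643.27

$6,643.27


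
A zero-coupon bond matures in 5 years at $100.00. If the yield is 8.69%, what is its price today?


Formula: Price = FV / (1 + r)^n
Substituting: Price = $100.00 / (1 + 0.0869)^5
Discount factor: (1.0869)^5 = 1.516869
Price = $100.00 / 1.516869 = $65.93

$65.93


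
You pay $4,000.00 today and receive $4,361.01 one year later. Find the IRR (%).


Formula: IRR = C1/C0 - 1
Substituting: IRR = $4,361.01 / $4,000.00 - 1
Ratio: 1.090253 - 1 = 0.090253
IRR = 9.0253%

9.0253%


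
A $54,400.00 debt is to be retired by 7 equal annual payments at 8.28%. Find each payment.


Formula: PMT = PV * r / (1 - (1+r)^(-n))
Denominator: 1 - (1 + 0.0828)^(-7) = 0.42699
Numerator: $54,400.00 * 0.0828 = 4504.32
PMT = 4504.32 / 0.42699 = $10,549.01

$10,549.01


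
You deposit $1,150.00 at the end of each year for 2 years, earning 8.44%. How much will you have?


Formula: FV = PMT * ((1+r)^n - 1) / r
Growth factor: (1 + 0.0844)^2 = 1.175923
Numerator: 1.175923 - 1 = 0.175923
FV = $1,150.00 * 0.175923 / 0.0844 = $2,397.06

$2,397.06


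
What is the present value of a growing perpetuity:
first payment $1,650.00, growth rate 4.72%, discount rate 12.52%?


Formula: PV = C / (r - g)
Spread: r - g = 0.1252 - 0.0472 = 0.078
Substituting: PV = $1,650.00 / 0.078
PV = $21,153.85

$21,153.85


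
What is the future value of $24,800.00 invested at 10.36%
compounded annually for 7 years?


Formula: FV = P * (1 + r)^n
Substituting: FV = $24,800.00 * (1 + 0.1036)^7
Growth factor: (1.1036)^7 = 1.993801
FV = $24,800.00 * 1.993801 = $49,446.27

$49,446.27


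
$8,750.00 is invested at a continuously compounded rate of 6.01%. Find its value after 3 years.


Formula: FV = P * e^(r*t)
Exponent: r*t = 0.0601 * 3 = 0.1803
e^(0.1803) = 1.197577
FV = $8,750.00 * 1.197577 = $10,478.80

$10,478.80


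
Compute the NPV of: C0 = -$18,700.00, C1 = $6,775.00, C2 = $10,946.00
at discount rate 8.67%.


Formula: NPV = C0 + C1/(1+r) + C2/(1+r)^2
Discount C1: $6,775.00 / (1 + 0.0867) = $6,234.47
Discount C2: $10,946.00 / (1 + 0.0867)^2 = $9,269.07
NPV = -$18,700.00 + $6,234.47 + $9,269.07 = -$3,196.46

-$3,196.46


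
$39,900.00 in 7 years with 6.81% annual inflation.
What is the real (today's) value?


Formula: Real value = nominal / (1 + inflation)^years
Price level: (1 + 0.0681)^7 = 1.585928
Real value = $39,900.00 / 1.585928 = $25,158.77

$25,158.77


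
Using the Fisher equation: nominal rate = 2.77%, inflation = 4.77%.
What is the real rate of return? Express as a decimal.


Formula: (1 + r_real) = (1 + r_nom) / (1 + inflation)
Substituting: (1 + r_real) = 1.0277 / 1.0477
(1 + r_real) = 0.980911
r_real = 0.980911 - 1 = -0.019089

-0.019089


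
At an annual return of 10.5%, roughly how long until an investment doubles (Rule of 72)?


Formula: Years ≈ 72 / r
Substituting: Years ≈ 72 / 10.5
Years ≈ 6.9

6.9 years


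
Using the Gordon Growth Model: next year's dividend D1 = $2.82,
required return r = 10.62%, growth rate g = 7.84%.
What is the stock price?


Formula: P = D1 / (r - g)
Spread: r - g = 0.1062 - 0.0784 = 0.0278
Substituting: P = $2.82 / 0.0278
P = $101.44

$101.44


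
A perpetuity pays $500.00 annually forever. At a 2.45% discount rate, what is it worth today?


Formula: PV = C / r
Substituting: PV = $500.00 / 0.0245
PV = $20,408.16

$20,408.16


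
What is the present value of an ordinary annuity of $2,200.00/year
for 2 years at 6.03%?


Formula: PV = PMT * (1 - (1+r)^(-n)) / r
Discount factor: (1 + 0.0603)^(-2) = 0.889493
Bracket: 1 - 0.889493 = 0.110507
PV = $2,200.00 * 0.110507 / 0.0603 = $4,031.77

$4,031.77


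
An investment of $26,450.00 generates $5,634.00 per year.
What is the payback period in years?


Formula: Payback = investment / annual cash flow
Substituting: Payback = $26,450.00 / $5,634.00
Payback = 4.6947 years

4.6947 years


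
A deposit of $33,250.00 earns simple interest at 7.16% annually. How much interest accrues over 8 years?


Formula: I = P * r * t
Substituting: I = $33,250.00 * 0.0716 * 8
Step: I = $33,250.00 * 0.5728
I = $19,045.60

$19,045.60


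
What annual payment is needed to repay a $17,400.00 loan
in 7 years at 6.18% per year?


Formula: PMT = PV * r / (1 - (1+r)^(-n))
Denominator: 1 - (1 + 0.0618)^(-7) = 0.342795
Numerator: $17,400.00 * 0.0618 = 1075.32
PMT = 1075.32 / 0.342795 = $3,136.92

$3,136.92


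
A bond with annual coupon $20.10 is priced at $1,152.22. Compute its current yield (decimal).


Formula: Current yield = annual coupon / price
Substituting: CY = $20.10 / $1,152.22
CY = 0.017445

0.017445


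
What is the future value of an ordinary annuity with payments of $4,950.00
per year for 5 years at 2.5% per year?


Formula: FV = PMT * ((1+r)^n - 1) / r
Growth factor: (1 + 0.025)^5 = 1.131408
Numerator: 1.131408 - 1 = 0.131408
FV = $4,950.00 * 0.131408 / 0.025 = $26,018.83

$26,018.83


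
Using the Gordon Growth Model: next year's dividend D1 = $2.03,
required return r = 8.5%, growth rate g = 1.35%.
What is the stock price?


Formula: P = D1 / (r - g)
Spread: r - g = 0.085 - 0.0135 = 0.0715
Substituting: P = $2.03 / 0.0715
P = $28.39

$28.39


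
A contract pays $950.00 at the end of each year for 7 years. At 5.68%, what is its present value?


Formula: PV = PMT * (1 - (1+r)^(-n)) / r
Discount factor: (1 + 0.0568)^(-7) = 0.679282
Bracket: 1 - 0.679282 = 0.320718
PV = $950.00 * 0.320718 / 0.0568 = $5,364.11

$5,364.11


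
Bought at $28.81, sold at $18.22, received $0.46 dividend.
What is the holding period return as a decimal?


Formula: HPR = (P1 - P0 + D) / P0
Gain: $18.22 - $28.81 + $0.46 = -$10.13
HPR = -$10.13 / $28.81 = -0.3516

-0.3516


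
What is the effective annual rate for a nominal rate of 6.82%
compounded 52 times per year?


Formula: EAR = (1 + r/m)^m - 1
Period rate: r/m = 0.0682 / 52 = 0.001312
Compounding: (1 + 0.001312)^52 = 1.070532
EAR = 1.070532 - 1 = 0.070532

0.070532


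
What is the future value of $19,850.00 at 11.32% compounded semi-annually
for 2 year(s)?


Formula: FV = P * (1 + r/m)^(m*t)
Period rate: r/m = 0.1132 / 2 = 0.0566
Total periods: m*t = 2 * 2 = 4
Growth factor: (1 + 0.0566)^4 = 1.246357
FV = $19,850.00 * 1.246357 = $24,740.18

$24,740.18


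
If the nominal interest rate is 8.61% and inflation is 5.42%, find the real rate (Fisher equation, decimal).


Formula: (1 + r_real) = (1 + r_nom) / (1 + inflation)
Substituting: (1 + r_real) = 1.0861 / 1.0542
(1 + r_real) = 1.03026
r_real = 1.03026 - 1 = 0.03026

0.03026


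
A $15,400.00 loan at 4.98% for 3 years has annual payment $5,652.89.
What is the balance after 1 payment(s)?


Formula: Balance = PV*(1+r)^k - PMT*((1+r)^k - 1)/r
Growth: (1 + 0.0498)^1 = 1.0498
Accumulated factor: ((1+r)^k - 1)/r = 1.0
Balance = $15,400.00 * 1.0498 - $5,652.89 * 1.0
Balance = $10,514.03

$10,514.03


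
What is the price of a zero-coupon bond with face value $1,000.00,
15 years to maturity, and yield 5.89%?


Formula: Price = FV / (1 + r)^n
Substituting: Price = $1,000.00 / (1 + 0.0589)^15
Discount factor: (1.0589)^15 = 2.359523
Price = $1,000.00 / 2.359523 = $423.81

$423.81


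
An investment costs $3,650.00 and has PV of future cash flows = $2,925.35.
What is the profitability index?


Formula: PI = PV(cash flows) / initial investment
Substituting: PI = $2,925.35 / $3,650.00
PI = 0.8015

0.8015


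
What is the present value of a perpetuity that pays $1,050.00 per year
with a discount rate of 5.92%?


Formula: PV = C / r
Substituting: PV = $1,050.00 / 0.0592
PV = $17,736.49

$17,736.49


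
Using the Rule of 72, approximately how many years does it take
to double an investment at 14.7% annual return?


Formula: Years ≈ 72 / r
Substituting: Years ≈ 72 / 14.7
Years ≈ 4.9

4.9 years


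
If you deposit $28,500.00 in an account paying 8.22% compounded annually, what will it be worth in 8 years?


Formula: FV = P * (1 + r)^n
Substituting: FV = $28,500.00 * (1 + 0.0822)^8
Growth factor: (1.0822)^8 = 1.881309
FV = $28,500.00 * 1.881309 = $53,617.32

$53,617.32


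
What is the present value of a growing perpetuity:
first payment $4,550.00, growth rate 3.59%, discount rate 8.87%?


Formula: PV = C / (r - g)
Spread: r - g = 0.0887 - 0.0359 = 0.0528
Substituting: PV = $4,550.00 / 0.0528
PV = $86,174.24

$86,174.24


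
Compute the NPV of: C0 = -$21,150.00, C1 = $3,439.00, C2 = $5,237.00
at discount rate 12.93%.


Formula: NPV = C0 + C1/(1+r) + C2/(1+r)^2
Discount C1: $3,439.00 / (1 + 0.1293) = $3,045.25
Discount C2: $5,237.00 / (1 + 0.1293)^2 = $4,106.43
NPV = -$21,150.00 + $3,045.25 + $4,106.43 = -$13,998.33

-$13,998.33


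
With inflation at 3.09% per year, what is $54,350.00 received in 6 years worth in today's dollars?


Formula: Real value = nominal / (1 + inflation)^years
Price level: (1 + 0.0309)^6 = 1.200326
Real value = $54,350.00 / 1.200326 = $45,279.36

$45,279.36


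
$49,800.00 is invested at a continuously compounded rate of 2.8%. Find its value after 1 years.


Formula: FV = P * e^(r*t)
Exponent: r*t = 0.028 * 1 = 0.028
e^(0.028) = 1.028396
FV = $49,800.00 * 1.028396 = $51,214.11

$51,214.11


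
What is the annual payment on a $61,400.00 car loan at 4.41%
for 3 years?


Formula: PMT = PV * r / (1 - (1+r)^(-n))
Denominator: 1 - (1 + 0.0441)^(-3) = 0.121435
Numerator: $61,400.00 * 0.0441 = 2707.74
PMT = 2707.74 / 0.121435 = $22,297.79

$22,297.79


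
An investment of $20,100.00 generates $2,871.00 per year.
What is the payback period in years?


Formula: Payback = investment / annual cash flow
Substituting: Payback = $20,100.00 / $2,871.00
Payback = 7.001 years

7.001 years


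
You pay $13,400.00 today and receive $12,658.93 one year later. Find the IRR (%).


Formula: IRR = C1/C0 - 1
Substituting: IRR = $12,658.93 / $13,400.00 - 1
Ratio: 0.944696 - 1 = -0.055304
IRR = -5.5304%

-5.5304%


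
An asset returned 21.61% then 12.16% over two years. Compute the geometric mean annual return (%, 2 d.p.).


Formula: Geometric mean = ((1+r1)*(1+r2))^(1/2) - 1
Product: (1 + 0.2161) * (1 + 0.1216) = 1.2161 * 1.1216 = 1.363978
Square root: 1.363978^0.5 = 1.167895
Geometric mean = 1.167895 - 1 = 0.167895
As percentage: 16.79%

16.79%


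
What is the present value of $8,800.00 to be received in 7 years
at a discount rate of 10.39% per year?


Formula: PV = FV / (1 + r)^n
Substituting: PV = $8,800.00 / (1 + 0.1039)^7
Discount factor: (1.1039)^7 = 1.997598
PV = $8,800.00 / 1.997598 = $4,405.29

$4,405.29


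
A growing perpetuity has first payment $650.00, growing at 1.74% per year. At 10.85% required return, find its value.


Formula: PV = C / (r - g)
Spread: r - g = 0.1085 - 0.0174 = 0.0911
Substituting: PV = $650.00 / 0.0911
PV = $7,135.02

$7,135.02


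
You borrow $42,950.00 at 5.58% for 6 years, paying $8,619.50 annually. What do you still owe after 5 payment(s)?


Formula: Balance = PV*(1+r)^k - PMT*((1+r)^k - 1)/r
Growth: (1 + 0.0558)^5 = 1.311923
Accumulated factor: ((1+r)^k - 1)/r = 5.590015
Balance = $42,950.00 * 1.311923 - $8,619.50 * 5.590015
Balance = $8,163.95

$8,163.95


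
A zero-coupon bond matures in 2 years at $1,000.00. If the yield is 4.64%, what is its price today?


Formula: Price = FV / (1 + r)^n
Substituting: Price = $1,000.00 / (1 + 0.0464)^2
Discount factor: (1.0464)^2 = 1.094953
Price = $1,000.00 / 1.094953 = $913.28

$913.28


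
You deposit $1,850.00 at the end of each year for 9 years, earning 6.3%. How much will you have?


Formula: FV = PMT * ((1+r)^n - 1) / r
Growth factor: (1 + 0.063)^9 = 1.733003
Numerator: 1.733003 - 1 = 0.733003
FV = $1,850.00 * 0.733003 / 0.063 = $21,524.70

$21,524.70


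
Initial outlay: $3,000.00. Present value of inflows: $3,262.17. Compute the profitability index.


Formula: PI = PV(cash flows) / initial investment
Substituting: PI = $3,262.17 / $3,000.00
PI = 1.0874

1.0874


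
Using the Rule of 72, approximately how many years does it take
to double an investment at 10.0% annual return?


Formula: Years ≈ 72 / r
Substituting: Years ≈ 72 / 10.0
Years ≈ 7.2

7.2 years


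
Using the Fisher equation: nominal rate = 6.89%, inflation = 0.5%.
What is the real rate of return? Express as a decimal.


Formula: (1 + r_real) = (1 + r_nom) / (1 + inflation)
Substituting: (1 + r_real) = 1.0689 / 1.005
(1 + r_real) = 1.063582
r_real = 1.063582 - 1 = 0.063582

0.063582


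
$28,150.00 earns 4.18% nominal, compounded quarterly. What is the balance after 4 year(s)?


Formula: FV = P * (1 + r/m)^(m*t)
Period rate: r/m = 0.0418 / 4 = 0.01045
Total periods: m*t = 4 * 4 = 16
Growth factor: (1 + 0.01045)^16 = 1.180966
FV = $28,150.00 * 1.180966 = $33,244.18

$33,244.18


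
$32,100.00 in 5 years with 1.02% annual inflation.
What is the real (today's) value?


Formula: Real value = nominal / (1 + inflation)^years
Price level: (1 + 0.0102)^5 = 1.052051
Real value = $32,100.00 / 1.052051 = $30,511.83

$30,511.83


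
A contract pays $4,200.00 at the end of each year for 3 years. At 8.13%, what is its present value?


Formula: PV = PMT * (1 - (1+r)^(-n)) / r
Discount factor: (1 + 0.0813)^(-3) = 0.790973
Bracket: 1 - 0.790973 = 0.209027
PV = $4,200.00 * 0.209027 / 0.0813 = $10,798.47

$10,798.47


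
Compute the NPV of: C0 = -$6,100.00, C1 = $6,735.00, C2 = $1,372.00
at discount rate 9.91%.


Formula: NPV = C0 + C1/(1+r) + C2/(1+r)^2
Discount C1: $6,735.00 / (1 + 0.0991) = $6,127.74
Discount C2: $1,372.00 / (1 + 0.0991)^2 = $1,135.74
NPV = -$6,100.00 + $6,127.74 + $1,135.74 = $1,163.48

$1,163.48


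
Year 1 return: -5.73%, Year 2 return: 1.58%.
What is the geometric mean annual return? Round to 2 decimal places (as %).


Formula: Geometric mean = ((1+r1)*(1+r2))^(1/2) - 1
Product: (1 + -0.0573) * (1 + 0.0158) = 0.9427 * 1.0158 = 0.957595
Square root: 0.957595^0.5 = 0.978568
Geometric mean = 0.978568 - 1 = -0.021432
As percentage: -2.14%

-2.14%


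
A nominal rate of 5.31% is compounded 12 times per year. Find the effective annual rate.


Formula: EAR = (1 + r/m)^m - 1
Period rate: r/m = 0.0531 / 12 = 0.004425
Compounding: (1 + 0.004425)^12 = 1.054412
EAR = 1.054412 - 1 = 0.054412

0.054412


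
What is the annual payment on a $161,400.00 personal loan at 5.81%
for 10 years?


Formula: PMT = PV * r / (1 - (1+r)^(-n))
Denominator: 1 - (1 + 0.0581)^(-10) = 0.431497
Numerator: $161,400.00 * 0.0581 = 9377.34
PMT = 9377.34 / 0.431497 = $21,732.12

$21,732.12


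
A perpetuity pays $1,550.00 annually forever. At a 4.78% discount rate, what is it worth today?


Formula: PV = C / r
Substituting: PV = $1,550.00 / 0.0478
PV = $32,426.78

$32,426.78


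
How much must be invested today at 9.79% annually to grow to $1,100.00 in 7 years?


Formula: PV = FV / (1 + r)^n
Substituting: PV = $1,100.00 / (1 + 0.0979)^7
Discount factor: (1.0979)^7 = 1.922824
PV = $1,100.00 / 1.922824 = $572.08

$572.08


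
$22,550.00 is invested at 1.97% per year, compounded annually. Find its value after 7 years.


Formula: FV = P * (1 + r)^n
Substituting: FV = $22,550.00 * (1 + 0.0197)^7
Growth factor: (1.0197)^7 = 1.146323
FV = $22,550.00 * 1.146323 = $25,849.58

$25,849.58


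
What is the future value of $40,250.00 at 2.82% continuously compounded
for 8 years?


Formula: FV = P * e^(r*t)
Exponent: r*t = 0.0282 * 8 = 0.2256
e^(0.2256) = 1.253074
FV = $40,250.00 * 1.253074 = $50,436.24

$50,436.24


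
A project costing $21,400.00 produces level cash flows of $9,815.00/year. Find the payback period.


Formula: Payback = investment / annual cash flow
Substituting: Payback = $21,400.00 / $9,815.00
Payback = 2.1803 years

2.1803 years


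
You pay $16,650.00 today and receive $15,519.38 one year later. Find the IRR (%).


Formula: IRR = C1/C0 - 1
Substituting: IRR = $15,519.38 / $16,650.00 - 1
Ratio: 0.932095 - 1 = -0.067905
IRR = -6.7905%

-6.7905%


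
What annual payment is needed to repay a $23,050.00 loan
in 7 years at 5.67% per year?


Formula: PMT = PV * r / (1 - (1+r)^(-n))
Denominator: 1 - (1 + 0.0567)^(-7) = 0.320267
Numerator: $23,050.00 * 0.0567 = 1306.935
PMT = 1306.935 / 0.320267 = $4,080.76

$4,080.76


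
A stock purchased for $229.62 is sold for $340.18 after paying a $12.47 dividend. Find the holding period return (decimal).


Formula: HPR = (P1 - P0 + D) / P0
Gain: $340.18 - $229.62 + $12.47 = $123.03
HPR = $123.03 / $229.62 = 0.5358

0.5358


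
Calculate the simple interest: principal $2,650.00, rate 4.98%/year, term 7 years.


Formula: I = P * r * t
Substituting: I = $2,650.00 * 0.0498 * 7
Step: I = $2,650.00 * 0.3486
I = $923.79

$923.79


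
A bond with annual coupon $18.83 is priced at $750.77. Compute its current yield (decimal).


Formula: Current yield = annual coupon / price
Substituting: CY = $18.83 / $750.77
CY = 0.025081

0.025081


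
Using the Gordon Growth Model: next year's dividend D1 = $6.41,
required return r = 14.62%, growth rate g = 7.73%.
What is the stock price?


Formula: P = D1 / (r - g)
Spread: r - g = 0.1462 - 0.0773 = 0.0689
Substituting: P = $6.41 / 0.0689
P = $93.03

$93.03


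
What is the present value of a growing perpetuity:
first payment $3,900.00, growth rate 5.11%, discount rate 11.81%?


Formula: PV = C / (r - g)
Spread: r - g = 0.1181 - 0.0511 = 0.067
Substituting: PV = $3,900.00 / 0.067
PV = $58,208.96

$58,208.96


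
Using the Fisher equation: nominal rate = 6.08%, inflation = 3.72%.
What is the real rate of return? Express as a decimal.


Formula: (1 + r_real) = (1 + r_nom) / (1 + inflation)
Substituting: (1 + r_real) = 1.0608 / 1.0372
(1 + r_real) = 1.022754
r_real = 1.022754 - 1 = 0.022754

0.022754


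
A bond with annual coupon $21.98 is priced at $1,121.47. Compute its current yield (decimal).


Formula: Current yield = annual coupon / price
Substituting: CY = $21.98 / $1,121.47
CY = 0.019599

0.019599


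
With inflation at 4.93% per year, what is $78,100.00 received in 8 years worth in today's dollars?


Formula: Real value = nominal / (1 + inflation)^years
Price level: (1 + 0.0493)^8 = 1.469594
Real value = $78,100.00 / 1.469594 = $53,143.93

$53,143.93


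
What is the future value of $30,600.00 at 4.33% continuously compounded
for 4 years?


Formula: FV = P * e^(r*t)
Exponent: r*t = 0.0433 * 4 = 0.1732
e^(0.1732) = 1.189104
FV = $30,600.00 * 1.189104 = $36,386.58

$36,386.58


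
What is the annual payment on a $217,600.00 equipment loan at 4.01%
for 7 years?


Formula: PMT = PV * r / (1 - (1+r)^(-n))
Denominator: 1 - (1 + 0.0401)^(-7) = 0.240593
Numerator: $217,600.00 * 0.0401 = 8725.76
PMT = 8725.76 / 0.240593 = $36,267.65

$36,267.65


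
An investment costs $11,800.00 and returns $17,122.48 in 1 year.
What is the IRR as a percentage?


Formula: IRR = C1/C0 - 1
Substituting: IRR = $17,122.48 / $11,800.00 - 1
Ratio: 1.451058 - 1 = 0.451058
IRR = 45.1058%

45.1058%


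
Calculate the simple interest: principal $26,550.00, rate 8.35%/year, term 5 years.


Formula: I = P * r * t
Substituting: I = $26,550.00 * 0.0835 * 5
Step: I = $26,550.00 * 0.4175
I = $11,084.63

$11,084.63


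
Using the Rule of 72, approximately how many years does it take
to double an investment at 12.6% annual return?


Formula: Years ≈ 72 / r
Substituting: Years ≈ 72 / 12.6
Years ≈ 5.7

5.7 years


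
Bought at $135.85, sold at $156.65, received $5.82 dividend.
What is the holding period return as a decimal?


Formula: HPR = (P1 - P0 + D) / P0
Gain: $156.65 - $135.85 + $5.82 = $26.62
HPR = $26.62 / $135.85 = 0.196

0.196


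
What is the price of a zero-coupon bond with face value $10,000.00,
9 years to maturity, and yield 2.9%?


Formula: Price = FV / (1 + r)^n
Substituting: Price = $10,000.00 / (1 + 0.029)^9
Discount factor: (1.029)^9 = 1.293416
Price = $10,000.00 / 1.293416 = $7,731.46

$7,731.46


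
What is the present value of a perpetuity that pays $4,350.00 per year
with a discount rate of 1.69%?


Formula: PV = C / r
Substituting: PV = $4,350.00 / 0.0169
PV = $257,396.45

$257,396.45


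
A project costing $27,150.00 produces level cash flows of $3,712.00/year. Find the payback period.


Formula: Payback = investment / annual cash flow
Substituting: Payback = $27,150.00 / $3,712.00
Payback = 7.3141 years

7.3141 years


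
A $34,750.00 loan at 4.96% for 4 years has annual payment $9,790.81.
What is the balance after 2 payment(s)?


Formula: Balance = PV*(1+r)^k - PMT*((1+r)^k - 1)/r
Growth: (1 + 0.0496)^2 = 1.10166
Accumulated factor: ((1+r)^k - 1)/r = 2.0496
Balance = $34,750.00 * 1.10166 - $9,790.81 * 2.0496
Balance = $18,215.45

$18,215.45


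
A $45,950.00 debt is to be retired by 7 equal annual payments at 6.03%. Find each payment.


Formula: PMT = PV * r / (1 - (1+r)^(-n))
Denominator: 1 - (1 + 0.0603)^(-7) = 0.336259
Numerator: $45,950.00 * 0.0603 = 2770.785
PMT = 2770.785 / 0.336259 = $8,240.03

$8,240.03


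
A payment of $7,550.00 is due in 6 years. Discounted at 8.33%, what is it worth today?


Formula: PV = FV / (1 + r)^n
Substituting: PV = $7,550.00 / (1 + 0.0833)^6
Discount factor: (1.0833)^6 = 1.61619
PV = $7,550.00 / 1.61619 = $4,671.48

$4,671.48


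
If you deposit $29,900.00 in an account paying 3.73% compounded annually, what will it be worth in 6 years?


Formula: FV = P * (1 + r)^n
Substituting: FV = $29,900.00 * (1 + 0.0373)^6
Growth factor: (1.0373)^6 = 1.245737
FV = $29,900.00 * 1.245737 = $37,247.53

$37,247.53


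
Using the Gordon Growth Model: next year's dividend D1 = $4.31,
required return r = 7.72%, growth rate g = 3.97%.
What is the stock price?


Formula: P = D1 / (r - g)
Spread: r - g = 0.0772 - 0.0397 = 0.0375
Substituting: P = $4.31 / 0.0375
P = $114.93

$114.93


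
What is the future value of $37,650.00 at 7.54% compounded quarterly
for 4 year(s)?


Formula: FV = P * (1 + r/m)^(m*t)
Period rate: r/m = 0.0754 / 4 = 0.01885
Total periods: m*t = 4 * 4 = 16
Growth factor: (1 + 0.01885)^16 = 1.34823
FV = $37,650.00 * 1.34823 = $50,760.86

$50,760.86


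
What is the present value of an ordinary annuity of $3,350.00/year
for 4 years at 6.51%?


Formula: PV = PMT * (1 - (1+r)^(-n)) / r
Discount factor: (1 + 0.0651)^(-4) = 0.777031
Bracket: 1 - 0.777031 = 0.222969
PV = $3,350.00 * 0.222969 / 0.0651 = $11,473.82

$11,473.82


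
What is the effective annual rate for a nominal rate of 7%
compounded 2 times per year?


Formula: EAR = (1 + r/m)^m - 1
Period rate: r/m = 0.07 / 2 = 0.035
Compounding: (1 + 0.035)^2 = 1.071225
EAR = 1.071225 - 1 = 0.071225

0.071225


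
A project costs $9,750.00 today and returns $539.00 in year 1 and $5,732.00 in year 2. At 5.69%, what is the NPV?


Formula: NPV = C0 + C1/(1+r) + C2/(1+r)^2
Discount C1: $539.00 / (1 + 0.0569) = $509.98
Discount C2: $5,732.00 / (1 + 0.0569)^2 = $5,131.43
NPV = -$9,750.00 + $509.98 + $5,131.43 = -$4,108.59

-$4,108.59


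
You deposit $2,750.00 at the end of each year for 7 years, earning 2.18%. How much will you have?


Formula: FV = PMT * ((1+r)^n - 1) / r
Growth factor: (1 + 0.0218)^7 = 1.162951
Numerator: 1.162951 - 1 = 0.162951
FV = $2,750.00 * 0.162951 / 0.0218 = $20,555.70

$20,555.70


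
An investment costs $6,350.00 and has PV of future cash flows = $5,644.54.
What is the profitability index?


Formula: PI = PV(cash flows) / initial investment
Substituting: PI = $5,644.54 / $6,350.00
PI = 0.8889

0.8889


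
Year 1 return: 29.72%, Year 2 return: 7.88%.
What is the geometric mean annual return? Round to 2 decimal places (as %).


Formula: Geometric mean = ((1+r1)*(1+r2))^(1/2) - 1
Product: (1 + 0.2972) * (1 + 0.0788) = 1.2972 * 1.0788 = 1.399419
Square root: 1.399419^0.5 = 1.182971
Geometric mean = 1.182971 - 1 = 0.182971
As percentage: 18.30%

18.30%


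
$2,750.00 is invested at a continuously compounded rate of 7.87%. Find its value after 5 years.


Formula: FV = P * e^(r*t)
Exponent: r*t = 0.0787 * 5 = 0.3935
e^(0.3935) = 1.482159
FV = $2,750.00 * 1.482159 = $4,075.94

$4,075.94


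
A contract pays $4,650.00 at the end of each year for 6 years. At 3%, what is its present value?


Formula: PV = PMT * (1 - (1+r)^(-n)) / r
Discount factor: (1 + 0.03)^(-6) = 0.837484
Bracket: 1 - 0.837484 = 0.162516
PV = $4,650.00 * 0.162516 / 0.03 = $25,189.94

$25,189.94


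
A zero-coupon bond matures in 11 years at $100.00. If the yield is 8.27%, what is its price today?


Formula: Price = FV / (1 + r)^n
Substituting: Price = $100.00 / (1 + 0.0827)^11
Discount factor: (1.0827)^11 = 2.396567
Price = $100.00 / 2.396567 = $41.73

$41.73


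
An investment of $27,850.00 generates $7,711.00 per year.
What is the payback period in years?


Formula: Payback = investment / annual cash flow
Substituting: Payback = $27,850.00 / $7,711.00
Payback = 3.6117 years

3.6117 years


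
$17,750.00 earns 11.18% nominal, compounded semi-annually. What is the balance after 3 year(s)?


Formula: FV = P * (1 + r/m)^(m*t)
Period rate: r/m = 0.1118 / 2 = 0.0559
Total periods: m*t = 2 * 3 = 6
Growth factor: (1 + 0.0559)^6 = 1.385915
FV = $17,750.00 * 1.385915 = $24,600.00

$24,600.00


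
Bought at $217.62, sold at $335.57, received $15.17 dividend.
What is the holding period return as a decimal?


Formula: HPR = (P1 - P0 + D) / P0
Gain: $335.57 - $217.62 + $15.17 = $133.12
HPR = $133.12 / $217.62 = 0.6117

0.6117


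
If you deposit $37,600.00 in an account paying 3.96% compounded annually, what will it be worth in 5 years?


Formula: FV = P * (1 + r)^n
Substituting: FV = $37,600.00 * (1 + 0.0396)^5
Growth factor: (1.0396)^5 = 1.214315
FV = $37,600.00 * 1.214315 = $45,658.24

$45,658.24


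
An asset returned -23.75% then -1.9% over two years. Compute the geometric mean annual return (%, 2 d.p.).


Formula: Geometric mean = ((1+r1)*(1+r2))^(1/2) - 1
Product: (1 + -0.2375) * (1 + -0.019) = 0.7625 * 0.981 = 0.748012
Square root: 0.748012^0.5 = 0.864877
Geometric mean = 0.864877 - 1 = -0.135123
As percentage: -13.51%

-13.51%


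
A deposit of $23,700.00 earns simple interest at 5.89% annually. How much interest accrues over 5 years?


Formula: I = P * r * t
Substituting: I = $23,700.00 * 0.0589 * 5
Step: I = $23,700.00 * 0.2945
I = $6,979.65

$6,979.65


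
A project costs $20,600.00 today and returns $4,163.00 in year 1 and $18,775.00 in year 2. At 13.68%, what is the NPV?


Formula: NPV = C0 + C1/(1+r) + C2/(1+r)^2
Discount C1: $4,163.00 / (1 + 0.1368) = $3,662.03
Discount C2: $18,775.00 / (1 + 0.1368)^2 = $14,528.20
NPV = -$20,600.00 + $3,662.03 + $14,528.20 = -$2,409.77

-$2,409.77


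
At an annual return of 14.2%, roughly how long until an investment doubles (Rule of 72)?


Formula: Years ≈ 72 / r
Substituting: Years ≈ 72 / 14.2
Years ≈ 5.1

5.1 years


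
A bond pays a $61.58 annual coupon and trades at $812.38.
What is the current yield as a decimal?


Formula: Current yield = annual coupon / price
Substituting: CY = $61.58 / $812.38
CY = 0.075802

0.075802


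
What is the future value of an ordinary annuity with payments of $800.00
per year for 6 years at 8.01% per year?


Formula: FV = PMT * ((1+r)^n - 1) / r
Growth factor: (1 + 0.0801)^6 = 1.587756
Numerator: 1.587756 - 1 = 0.587756
FV = $800.00 * 0.587756 / 0.0801 = $5,870.22

$5,870.22


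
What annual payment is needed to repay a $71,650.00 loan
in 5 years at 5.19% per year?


Formula: PMT = PV * r / (1 - (1+r)^(-n))
Denominator: 1 - (1 + 0.0519)^(-5) = 0.223525
Numerator: $71,650.00 * 0.0519 = 3718.635
PMT = 3718.635 / 0.223525 = $16,636.36

$16,636.36


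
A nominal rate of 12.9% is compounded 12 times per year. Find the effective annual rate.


Formula: EAR = (1 + r/m)^m - 1
Period rate: r/m = 0.129 / 12 = 0.01075
Compounding: (1 + 0.01075)^12 = 1.136907
EAR = 1.136907 - 1 = 0.136907

0.136907


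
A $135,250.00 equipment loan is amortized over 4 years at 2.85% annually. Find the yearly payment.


Formula: PMT = PV * r / (1 - (1+r)^(-n))
Denominator: 1 - (1 + 0.0285)^(-4) = 0.106318
Numerator: $135,250.00 * 0.0285 = 3854.625
PMT = 3854.625 / 0.106318 = $36,255.48

$36,255.48


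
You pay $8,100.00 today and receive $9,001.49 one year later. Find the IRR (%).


Formula: IRR = C1/C0 - 1
Substituting: IRR = $9,001.49 / $8,100.00 - 1
Ratio: 1.111295 - 1 = 0.111295
IRR = 11.1295%

11.1295%


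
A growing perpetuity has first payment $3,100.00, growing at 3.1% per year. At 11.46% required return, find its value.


Formula: PV = C / (r - g)
Spread: r - g = 0.1146 - 0.031 = 0.0836
Substituting: PV = $3,100.00 / 0.0836
PV = $37,081.34

$37,081.34


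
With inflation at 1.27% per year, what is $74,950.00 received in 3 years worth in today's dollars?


Formula: Real value = nominal / (1 + inflation)^years
Price level: (1 + 0.0127)^3 = 1.038586
Real value = $74,950.00 / 1.038586 = $72,165.43

$72,165.43


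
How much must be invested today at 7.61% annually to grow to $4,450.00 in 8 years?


Formula: PV = FV / (1 + r)^n
Substituting: PV = $4,450.00 / (1 + 0.0761)^8
Discount factor: (1.0761)^8 = 1.79813
PV = $4,450.00 / 1.79813 = $2,474.79

$2,474.79


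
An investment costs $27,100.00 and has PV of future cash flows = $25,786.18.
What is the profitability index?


Formula: PI = PV(cash flows) / initial investment
Substituting: PI = $25,786.18 / $27,100.00
PI = 0.9515

0.9515


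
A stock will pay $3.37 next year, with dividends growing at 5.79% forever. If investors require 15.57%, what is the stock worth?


Formula: P = D1 / (r - g)
Spread: r - g = 0.1557 - 0.0579 = 0.0978
Substituting: P = $3.37 / 0.0978
P = $34.46

$34.46


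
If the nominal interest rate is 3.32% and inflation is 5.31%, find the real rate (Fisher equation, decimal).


Formula: (1 + r_real) = (1 + r_nom) / (1 + inflation)
Substituting: (1 + r_real) = 1.0332 / 1.0531
(1 + r_real) = 0.981103
r_real = 0.981103 - 1 = -0.018897

-0.018897


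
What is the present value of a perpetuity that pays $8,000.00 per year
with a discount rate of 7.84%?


Formula: PV = C / r
Substituting: PV = $8,000.00 / 0.0784
PV = $102,040.82

$102,040.82


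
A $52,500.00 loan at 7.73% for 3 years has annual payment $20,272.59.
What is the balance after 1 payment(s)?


Formula: Balance = PV*(1+r)^k - PMT*((1+r)^k - 1)/r
Growth: (1 + 0.0773)^1 = 1.0773
Accumulated factor: ((1+r)^k - 1)/r = 1.0
Balance = $52,500.00 * 1.0773 - $20,272.59 * 1.0
Balance = $36,285.66

$36,285.66


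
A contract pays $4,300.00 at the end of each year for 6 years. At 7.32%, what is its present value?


Formula: PV = PMT * (1 - (1+r)^(-n)) / r
Discount factor: (1 + 0.0732)^(-6) = 0.65451
Bracket: 1 - 0.65451 = 0.34549
PV = $4,300.00 * 0.34549 / 0.0732 = $20,295.20

$20,295.20


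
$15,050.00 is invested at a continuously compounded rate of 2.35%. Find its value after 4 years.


Formula: FV = P * e^(r*t)
Exponent: r*t = 0.0235 * 4 = 0.094
e^(0.094) = 1.09856
FV = $15,050.00 * 1.09856 = $16,533.32

$16,533.32


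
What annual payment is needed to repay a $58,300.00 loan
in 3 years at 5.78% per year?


Formula: PMT = PV * r / (1 - (1+r)^(-n))
Denominator: 1 - (1 + 0.0578)^(-3) = 0.155131
Numerator: $58,300.00 * 0.0578 = 3369.74
PMT = 3369.74 / 0.155131 = $21,721.88

$21,721.88


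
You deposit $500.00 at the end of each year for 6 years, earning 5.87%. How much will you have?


Formula: FV = PMT * ((1+r)^n - 1) / r
Growth factor: (1 + 0.0587)^6 = 1.408113
Numerator: 1.408113 - 1 = 0.408113
FV = $500.00 * 0.408113 / 0.0587 = $3,476.26

$3,476.26


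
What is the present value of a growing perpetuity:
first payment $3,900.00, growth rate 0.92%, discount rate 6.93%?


Formula: PV = C / (r - g)
Spread: r - g = 0.0693 - 0.0092 = 0.0601
Substituting: PV = $3,900.00 / 0.0601
PV = $64,891.85

$64,891.85


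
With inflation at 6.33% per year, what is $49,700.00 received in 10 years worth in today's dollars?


Formula: Real value = nominal / (1 + inflation)^years
Price level: (1 + 0.0633)^10 = 1.847388
Real value = $49,700.00 / 1.847388 = $26,902.85

$26,902.85
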